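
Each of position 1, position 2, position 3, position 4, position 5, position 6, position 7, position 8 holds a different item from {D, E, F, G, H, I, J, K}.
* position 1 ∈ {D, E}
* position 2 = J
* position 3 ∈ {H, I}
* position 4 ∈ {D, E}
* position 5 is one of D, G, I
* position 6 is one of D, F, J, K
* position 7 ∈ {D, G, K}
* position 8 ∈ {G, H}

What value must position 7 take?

position 2's domain is down to {J}, so position 2 = J. Eliminate J elsewhere: position 6.
The 7 still-open variables draw from only 7 values {D, E, F, G, H, I, K}, so each is used; only position 6 can be F, hence position 6 = F.
Among the 6 still-open variables, K fits only position 7 (and all 6 values in {D, E, G, H, I, K} must be used), so position 7 = K.

K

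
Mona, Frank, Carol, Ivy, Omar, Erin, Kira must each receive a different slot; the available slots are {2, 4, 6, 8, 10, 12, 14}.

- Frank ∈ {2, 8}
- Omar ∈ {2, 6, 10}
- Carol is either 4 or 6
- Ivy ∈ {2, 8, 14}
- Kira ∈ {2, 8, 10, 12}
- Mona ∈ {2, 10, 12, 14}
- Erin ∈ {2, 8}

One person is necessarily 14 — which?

Ivy

The 7 variables together cover exactly {2, 4, 6, 8, 10, 12, 14} — 7 values for 7 variables — and 4 appears only in Carol's list, so Carol = 4.
Among the 6 still-open variables, 6 fits only Omar (and all 6 values in {2, 6, 8, 10, 12, 14} must be used), so Omar = 6.
The 2 variables Frank and Erin are confined to {2, 8}, which locks those values in; drop them from Mona, Ivy, Kira.
So 14 goes to Ivy.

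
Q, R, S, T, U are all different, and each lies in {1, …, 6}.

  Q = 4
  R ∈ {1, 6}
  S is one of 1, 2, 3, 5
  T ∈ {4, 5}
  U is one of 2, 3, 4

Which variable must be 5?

T

Q has just one choice, so Q = 4. Remove 4 from T, U.
So 5 goes to T.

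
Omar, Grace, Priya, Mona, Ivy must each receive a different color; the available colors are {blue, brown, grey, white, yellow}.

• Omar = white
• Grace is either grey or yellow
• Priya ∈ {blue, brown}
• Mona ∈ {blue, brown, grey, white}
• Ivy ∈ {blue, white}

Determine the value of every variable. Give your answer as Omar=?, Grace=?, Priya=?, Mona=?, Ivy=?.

Omar=white, Grace=yellow, Priya=brown, Mona=grey, Ivy=blue

Omar has just one choice, so Omar = white. Remove white from Mona, Ivy.
Ivy has just one choice, so Ivy = blue. Remove blue from Priya, Mona.
Priya has just one choice, so Priya = brown. Remove brown from Mona.
Mona must be grey (only option left). Remove grey from Grace.
Grace's domain is down to {yellow}, so Grace = yellow.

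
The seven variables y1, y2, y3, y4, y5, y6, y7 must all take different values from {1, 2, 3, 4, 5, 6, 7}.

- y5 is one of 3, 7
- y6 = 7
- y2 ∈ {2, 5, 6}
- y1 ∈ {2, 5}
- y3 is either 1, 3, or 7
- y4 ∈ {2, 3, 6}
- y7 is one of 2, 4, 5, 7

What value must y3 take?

y6 must be 7 (only option left). Strike 7 from y3, y5, y7.
y5 has just one choice, so y5 = 3. Strike 3 from y3, y4.
So y3 = 1.

1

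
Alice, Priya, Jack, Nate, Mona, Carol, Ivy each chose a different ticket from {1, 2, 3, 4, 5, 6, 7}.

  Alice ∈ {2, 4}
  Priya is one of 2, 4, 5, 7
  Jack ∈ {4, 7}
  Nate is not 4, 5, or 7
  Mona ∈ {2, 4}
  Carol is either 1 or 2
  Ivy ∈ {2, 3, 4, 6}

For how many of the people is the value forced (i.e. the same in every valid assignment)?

The 7 variables draw from only 7 values {1, 2, 3, 4, 5, 6, 7}, so each is used; only Priya can be 5, hence Priya = 5.
Among the 6 still-open variables, 7 fits only Jack (and all 6 values in {1, 2, 3, 4, 6, 7} must be used), so Jack = 7.
The 2 variables Alice and Mona are confined to {2, 4}, which locks those values in; drop them from Nate, Carol, Ivy.
Carol has just one choice, so Carol = 1. Eliminate 1 elsewhere: Nate.
Determined: Priya=5, Jack=7, Carol=1. The other people each still have more than one consistent value. That makes 3.

3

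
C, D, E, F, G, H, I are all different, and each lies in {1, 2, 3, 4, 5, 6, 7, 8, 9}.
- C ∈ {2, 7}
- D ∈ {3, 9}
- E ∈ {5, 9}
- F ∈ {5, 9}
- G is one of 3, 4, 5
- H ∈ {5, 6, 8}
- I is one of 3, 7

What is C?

2

The 2 variables E and F are confined to {5, 9}, which locks those values in; drop them from D, G, H.
D's domain is down to {3}, so D = 3. Eliminate 3 elsewhere: G, I.
That leaves G = 4.
I must be 7 (only option left). So C can't be 7.
So C = 2.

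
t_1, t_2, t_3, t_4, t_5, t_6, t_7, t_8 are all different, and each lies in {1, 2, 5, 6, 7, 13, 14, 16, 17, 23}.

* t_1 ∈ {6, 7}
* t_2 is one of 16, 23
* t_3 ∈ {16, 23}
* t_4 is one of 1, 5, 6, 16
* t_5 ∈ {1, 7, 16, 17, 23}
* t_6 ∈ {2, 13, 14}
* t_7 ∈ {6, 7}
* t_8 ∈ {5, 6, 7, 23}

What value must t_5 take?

17

t_1 and t_7 between them cover only {6, 7} — a naked pair. Remove those values from t_4, t_5, t_8.
The 2 variables t_2 and t_3 are confined to {16, 23}, which locks those values in; drop them from t_4, t_5, t_8.
t_8 has just one choice, so t_8 = 5. So t_4 can't be 5.
That leaves t_4 = 1. Eliminate 1 elsewhere: t_5.
So t_5 = 17.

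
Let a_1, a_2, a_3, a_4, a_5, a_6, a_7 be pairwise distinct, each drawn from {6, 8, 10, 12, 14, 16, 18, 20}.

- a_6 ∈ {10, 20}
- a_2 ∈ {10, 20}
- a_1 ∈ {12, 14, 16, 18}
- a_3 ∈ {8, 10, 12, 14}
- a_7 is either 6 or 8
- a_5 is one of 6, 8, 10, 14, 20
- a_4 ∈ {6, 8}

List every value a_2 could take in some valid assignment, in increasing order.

a_2 and a_6 share exactly the 2 values {10, 20}; by pigeonhole those values go to them, so strike 10, 20 from a_3, a_5.
a_4 and a_7 between them cover only {6, 8} — a naked pair. Remove those values from a_3, a_5.
a_5 must be 14 (only option left). So a_1, a_3 can't be 14.
a_3 has just one choice, so a_3 = 12. So a_1 can't be 12.
No further eliminations apply; a_2 can still be any of 10, 20.

10, 20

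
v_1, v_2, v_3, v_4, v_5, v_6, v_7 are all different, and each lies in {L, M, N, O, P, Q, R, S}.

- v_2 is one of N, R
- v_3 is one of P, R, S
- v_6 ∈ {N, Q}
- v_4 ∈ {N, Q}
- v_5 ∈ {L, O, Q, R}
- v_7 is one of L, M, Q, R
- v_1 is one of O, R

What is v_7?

M

v_4 and v_6 between them cover only {N, Q} — a naked pair. Remove those values from v_2, v_5, v_7.
That leaves v_2 = R. Remove R from v_1, v_3, v_5, v_7.
v_1 has just one choice, so v_1 = O. Eliminate O elsewhere: v_5.
v_5 must be L (only option left). Remove L from v_7.
So v_7 = M.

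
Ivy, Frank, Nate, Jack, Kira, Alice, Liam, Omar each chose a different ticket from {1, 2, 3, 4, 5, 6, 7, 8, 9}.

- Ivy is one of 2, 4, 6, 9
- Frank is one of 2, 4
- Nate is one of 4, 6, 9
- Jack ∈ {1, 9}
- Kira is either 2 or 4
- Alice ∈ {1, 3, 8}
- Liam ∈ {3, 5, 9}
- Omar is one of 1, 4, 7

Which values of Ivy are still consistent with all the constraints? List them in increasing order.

Frank and Kira share exactly the 2 values {2, 4}; by pigeonhole those values go to them, so strike 2, 4 from Ivy, Nate, Omar.
Ivy and Nate between them cover only {6, 9} — a naked pair. Remove those values from Jack, Liam.
Jack must be 1 (only option left). So Alice, Omar can't be 1.
Omar's domain is down to {7}, so Omar = 7.
No further eliminations apply; Ivy can still be any of 6, 9.

6, 9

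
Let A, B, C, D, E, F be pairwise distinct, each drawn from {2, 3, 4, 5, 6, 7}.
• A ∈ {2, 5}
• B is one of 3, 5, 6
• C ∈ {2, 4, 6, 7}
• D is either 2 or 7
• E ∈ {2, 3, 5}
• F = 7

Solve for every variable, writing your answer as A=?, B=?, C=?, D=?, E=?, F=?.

F must be 7 (only option left). Strike 7 from C, D.
That leaves D = 2. So A, C, E can't be 2.
A has just one choice, so A = 5. Strike 5 from B, E.
E has just one choice, so E = 3. Strike 3 from B.
B must be 6 (only option left). Remove 6 from C.
That leaves C = 4.

A=5, B=6, C=4, D=2, E=3, F=7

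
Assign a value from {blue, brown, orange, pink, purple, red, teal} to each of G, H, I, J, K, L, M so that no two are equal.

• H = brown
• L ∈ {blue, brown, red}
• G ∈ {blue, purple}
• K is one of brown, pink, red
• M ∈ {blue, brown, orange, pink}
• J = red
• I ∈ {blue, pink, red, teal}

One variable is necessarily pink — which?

H's domain is down to {brown}, so H = brown. Strike brown from K, L, M.
J must be red (only option left). Strike red from I, K, L.
So pink goes to K.

K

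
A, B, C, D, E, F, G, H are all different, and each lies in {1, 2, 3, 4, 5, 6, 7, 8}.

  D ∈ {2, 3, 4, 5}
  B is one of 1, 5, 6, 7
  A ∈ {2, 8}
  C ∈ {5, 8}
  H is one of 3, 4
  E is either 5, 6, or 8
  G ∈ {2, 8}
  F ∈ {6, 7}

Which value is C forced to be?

The 8 variables draw from only 8 values {1, 2, 3, 4, 5, 6, 7, 8}, so each is used; only B can be 1, hence B = 1.
Among the 7 still-open variables, 7 fits only F (and all 7 values in {2, 3, 4, 5, 6, 7, 8} must be used), so F = 7.
Among the 6 still-open variables, 6 fits only E (and all 6 values in {2, 3, 4, 5, 6, 8} must be used), so E = 6.
The 2 variables A and G are confined to {2, 8}, which locks those values in; drop them from C, D.
So C = 5.

5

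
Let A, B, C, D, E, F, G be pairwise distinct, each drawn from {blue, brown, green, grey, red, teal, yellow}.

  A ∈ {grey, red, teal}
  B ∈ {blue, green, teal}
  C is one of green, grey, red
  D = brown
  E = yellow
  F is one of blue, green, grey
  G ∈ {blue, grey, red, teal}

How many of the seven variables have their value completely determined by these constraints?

D's domain is down to {brown}, so D = brown.
E has just one choice, so E = yellow.
Determined: D=brown, E=yellow. The other variables each still have more than one consistent value. That makes 2.

2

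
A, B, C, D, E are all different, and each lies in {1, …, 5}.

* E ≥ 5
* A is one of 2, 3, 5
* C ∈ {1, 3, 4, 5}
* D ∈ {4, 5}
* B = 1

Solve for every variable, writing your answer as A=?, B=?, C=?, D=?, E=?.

B has just one choice, so B = 1. Eliminate 1 elsewhere: C.
E has just one choice, so E = 5. Eliminate 5 elsewhere: A, C, D.
D must be 4 (only option left). Remove 4 from C.
That leaves C = 3. Eliminate 3 elsewhere: A.
That leaves A = 2.

A=2, B=1, C=3, D=4, E=5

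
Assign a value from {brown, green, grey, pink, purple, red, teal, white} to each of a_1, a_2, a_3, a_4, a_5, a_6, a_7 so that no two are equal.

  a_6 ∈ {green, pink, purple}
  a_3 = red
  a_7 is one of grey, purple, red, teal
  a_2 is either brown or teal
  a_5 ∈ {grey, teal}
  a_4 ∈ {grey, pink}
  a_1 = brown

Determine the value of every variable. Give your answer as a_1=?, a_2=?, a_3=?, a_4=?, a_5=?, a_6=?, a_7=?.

a_1 has just one choice, so a_1 = brown. Strike brown from a_2.
That leaves a_2 = teal. Remove teal from a_5, a_7.
a_3's domain is down to {red}, so a_3 = red. Eliminate red elsewhere: a_7.
a_5 must be grey (only option left). Strike grey from a_4, a_7.
a_7 has just one choice, so a_7 = purple. Eliminate purple elsewhere: a_6.
a_4 must be pink (only option left). Remove pink from a_6.
a_6 has just one choice, so a_6 = green.

a_1=brown, a_2=teal, a_3=red, a_4=pink, a_5=grey, a_6=green, a_7=purple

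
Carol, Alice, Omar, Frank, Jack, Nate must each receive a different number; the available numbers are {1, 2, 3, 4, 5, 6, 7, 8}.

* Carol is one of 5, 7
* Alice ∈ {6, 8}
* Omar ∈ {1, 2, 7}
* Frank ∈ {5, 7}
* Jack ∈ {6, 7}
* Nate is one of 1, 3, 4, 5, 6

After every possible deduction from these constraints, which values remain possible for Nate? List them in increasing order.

Carol and Frank between them cover only {5, 7} — a naked pair. Remove those values from Omar, Jack, Nate.
Jack has just one choice, so Jack = 6. So Alice, Nate can't be 6.
Alice has just one choice, so Alice = 8.
No further eliminations apply; Nate can still be any of 1, 3, 4.

1, 3, 4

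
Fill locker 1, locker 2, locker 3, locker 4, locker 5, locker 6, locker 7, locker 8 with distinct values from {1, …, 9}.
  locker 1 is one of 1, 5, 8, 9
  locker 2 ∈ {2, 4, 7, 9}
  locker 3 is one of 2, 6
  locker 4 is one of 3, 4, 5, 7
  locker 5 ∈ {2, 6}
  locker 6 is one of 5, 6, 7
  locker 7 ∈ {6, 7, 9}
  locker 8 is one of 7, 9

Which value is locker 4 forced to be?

3

The 2 variables locker 3 and locker 5 are confined to {2, 6}, which locks those values in; drop them from locker 2, locker 6, locker 7.
The 2 variables locker 7 and locker 8 are confined to {7, 9}, which locks those values in; drop them from locker 1, locker 2, locker 4, locker 6.
locker 2 has just one choice, so locker 2 = 4. Eliminate 4 elsewhere: locker 4.
locker 6 has just one choice, so locker 6 = 5. Remove 5 from locker 1, locker 4.
So locker 4 = 3.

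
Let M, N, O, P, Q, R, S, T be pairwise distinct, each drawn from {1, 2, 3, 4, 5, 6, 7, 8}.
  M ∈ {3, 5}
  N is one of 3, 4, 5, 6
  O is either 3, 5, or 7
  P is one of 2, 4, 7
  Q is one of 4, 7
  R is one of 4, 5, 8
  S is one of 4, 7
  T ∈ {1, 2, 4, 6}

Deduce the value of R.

The 8 variables draw from only 8 values {1, 2, 3, 4, 5, 6, 7, 8}, so each is used; only T can be 1, hence T = 1.
The 7 still-open variables draw from only 7 values {2, 3, 4, 5, 6, 7, 8}, so each is used; only P can be 2, hence P = 2.
The 6 still-open variables draw from only 6 values {3, 4, 5, 6, 7, 8}, so each is used; only N can be 6, hence N = 6.
The 5 still-open variables draw from only 5 values {3, 4, 5, 7, 8}, so each is used; only R can be 8, hence R = 8.

8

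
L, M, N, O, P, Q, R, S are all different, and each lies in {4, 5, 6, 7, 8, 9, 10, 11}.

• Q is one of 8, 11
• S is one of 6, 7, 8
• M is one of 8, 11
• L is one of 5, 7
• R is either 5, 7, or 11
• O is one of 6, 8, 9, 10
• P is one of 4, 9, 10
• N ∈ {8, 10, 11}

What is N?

10

The 8 variables together cover exactly {4, 5, 6, 7, 8, 9, 10, 11} — 8 values for 8 variables — and 4 appears only in P's list, so P = 4.
The 7 still-open variables draw from only 7 values {5, 6, 7, 8, 9, 10, 11}, so each is used; only O can be 9, hence O = 9.
The 6 still-open variables together cover exactly {5, 6, 7, 8, 10, 11} — 6 values for 6 variables — and 6 appears only in S's list, so S = 6.
Among the 5 still-open variables, 10 fits only N (and all 5 values in {5, 7, 8, 10, 11} must be used), so N = 10.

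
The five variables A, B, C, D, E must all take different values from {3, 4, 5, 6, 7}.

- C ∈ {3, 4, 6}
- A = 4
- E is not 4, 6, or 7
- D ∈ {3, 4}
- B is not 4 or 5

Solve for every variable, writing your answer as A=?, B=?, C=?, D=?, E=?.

A=4, B=7, C=6, D=3, E=5

A must be 4 (only option left). Eliminate 4 elsewhere: C, D.
D must be 3 (only option left). So B, C, E can't be 3.
E has just one choice, so E = 5.
C's domain is down to {6}, so C = 6. Strike 6 from B.
B has just one choice, so B = 7.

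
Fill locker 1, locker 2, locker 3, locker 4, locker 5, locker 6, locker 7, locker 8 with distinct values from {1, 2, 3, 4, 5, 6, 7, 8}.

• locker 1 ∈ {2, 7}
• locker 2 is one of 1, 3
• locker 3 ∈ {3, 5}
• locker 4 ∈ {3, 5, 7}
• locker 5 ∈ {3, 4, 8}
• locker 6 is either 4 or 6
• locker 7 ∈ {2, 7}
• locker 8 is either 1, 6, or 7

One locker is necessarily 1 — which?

The 8 variables draw from only 8 values {1, 2, 3, 4, 5, 6, 7, 8}, so each is used; only locker 5 can be 8, hence locker 5 = 8.
The 7 still-open variables draw from only 7 values {1, 2, 3, 4, 5, 6, 7}, so each is used; only locker 6 can be 4, hence locker 6 = 4.
The 6 still-open variables draw from only 6 values {1, 2, 3, 5, 6, 7}, so each is used; only locker 8 can be 6, hence locker 8 = 6.
The 5 still-open variables draw from only 5 values {1, 2, 3, 5, 7}, so each is used; only locker 2 can be 1, hence locker 2 = 1.

locker 2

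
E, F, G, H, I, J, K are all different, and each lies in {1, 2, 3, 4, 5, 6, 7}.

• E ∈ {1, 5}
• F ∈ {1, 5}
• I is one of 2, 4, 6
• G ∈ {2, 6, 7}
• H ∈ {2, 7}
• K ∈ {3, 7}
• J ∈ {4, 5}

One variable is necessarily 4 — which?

J

Among the 7 variables, 3 fits only K (and all 7 values in {1, 2, 3, 4, 5, 6, 7} must be used), so K = 3.
E and F share exactly the 2 values {1, 5}; by pigeonhole those values go to them, so strike 1, 5 from J.
So 4 goes to J.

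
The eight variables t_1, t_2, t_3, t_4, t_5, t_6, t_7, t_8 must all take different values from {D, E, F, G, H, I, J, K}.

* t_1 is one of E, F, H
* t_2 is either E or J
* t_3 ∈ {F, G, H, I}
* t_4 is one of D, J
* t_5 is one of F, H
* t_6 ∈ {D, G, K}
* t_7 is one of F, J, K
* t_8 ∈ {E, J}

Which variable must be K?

t_7

Among the 8 variables, I fits only t_3 (and all 8 values in {D, E, F, G, H, I, J, K} must be used), so t_3 = I.
The 7 still-open variables draw from only 7 values {D, E, F, G, H, J, K}, so each is used; only t_6 can be G, hence t_6 = G.
The 6 still-open variables together cover exactly {D, E, F, H, J, K} — 6 values for 6 variables — and D appears only in t_4's list, so t_4 = D.
The 5 still-open variables draw from only 5 values {E, F, H, J, K}, so each is used; only t_7 can be K, hence t_7 = K.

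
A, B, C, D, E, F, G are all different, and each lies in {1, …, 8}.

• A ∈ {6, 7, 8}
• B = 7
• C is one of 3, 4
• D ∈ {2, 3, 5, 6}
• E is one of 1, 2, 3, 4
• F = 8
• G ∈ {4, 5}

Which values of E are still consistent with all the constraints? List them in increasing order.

1, 2, 3, 4

B's domain is down to {7}, so B = 7. So A can't be 7.
F has just one choice, so F = 8. Remove 8 from A.
A has just one choice, so A = 6. Strike 6 from D.
No further eliminations apply; E can still be any of 1, 2, 3, 4.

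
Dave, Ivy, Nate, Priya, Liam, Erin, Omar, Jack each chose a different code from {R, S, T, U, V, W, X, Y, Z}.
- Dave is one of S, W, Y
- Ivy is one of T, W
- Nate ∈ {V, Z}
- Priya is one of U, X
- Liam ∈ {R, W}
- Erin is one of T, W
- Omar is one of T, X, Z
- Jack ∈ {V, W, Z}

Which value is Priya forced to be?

U

The 2 variables Ivy and Erin are confined to {T, W}, which locks those values in; drop them from Dave, Liam, Omar, Jack.
That leaves Liam = R.
Nate and Jack share exactly the 2 values {V, Z}; by pigeonhole those values go to them, so strike V, Z from Omar.
Omar must be X (only option left). Strike X from Priya.
So Priya = U.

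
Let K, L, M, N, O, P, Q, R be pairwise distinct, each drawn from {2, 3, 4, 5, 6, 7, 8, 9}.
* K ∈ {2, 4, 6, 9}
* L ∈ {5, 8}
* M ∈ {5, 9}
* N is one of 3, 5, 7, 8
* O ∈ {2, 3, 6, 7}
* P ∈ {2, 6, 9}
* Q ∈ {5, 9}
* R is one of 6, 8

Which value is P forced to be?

The 8 variables together cover exactly {2, 3, 4, 5, 6, 7, 8, 9} — 8 values for 8 variables — and 4 appears only in K's list, so K = 4.
M and Q between them cover only {5, 9} — a naked pair. Remove those values from L, N, P.
L must be 8 (only option left). So N, R can't be 8.
R's domain is down to {6}, so R = 6. Remove 6 from O, P.
So P = 2.

2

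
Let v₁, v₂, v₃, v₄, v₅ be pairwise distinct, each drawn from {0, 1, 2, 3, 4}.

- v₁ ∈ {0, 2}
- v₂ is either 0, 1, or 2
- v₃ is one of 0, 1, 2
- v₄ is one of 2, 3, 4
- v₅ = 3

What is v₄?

4

v₅ has just one choice, so v₅ = 3. Eliminate 3 elsewhere: v₄.
Among the 4 still-open variables, 4 fits only v₄ (and all 4 values in {0, 1, 2, 4} must be used), so v₄ = 4.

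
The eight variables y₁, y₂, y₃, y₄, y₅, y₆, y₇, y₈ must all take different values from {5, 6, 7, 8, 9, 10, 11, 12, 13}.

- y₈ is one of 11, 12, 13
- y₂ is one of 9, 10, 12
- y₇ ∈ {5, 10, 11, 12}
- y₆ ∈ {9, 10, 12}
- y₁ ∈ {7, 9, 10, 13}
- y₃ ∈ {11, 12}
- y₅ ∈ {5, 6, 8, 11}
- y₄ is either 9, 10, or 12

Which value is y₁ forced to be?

y₂, y₄, y₆ between them cover only {9, 10, 12} — a naked triple. Remove those values from y₁, y₃, y₇, y₈.
That leaves y₃ = 11. So y₅, y₇, y₈ can't be 11.
That leaves y₇ = 5. Remove 5 from y₅.
y₈ must be 13 (only option left). Strike 13 from y₁.
So y₁ = 7.

7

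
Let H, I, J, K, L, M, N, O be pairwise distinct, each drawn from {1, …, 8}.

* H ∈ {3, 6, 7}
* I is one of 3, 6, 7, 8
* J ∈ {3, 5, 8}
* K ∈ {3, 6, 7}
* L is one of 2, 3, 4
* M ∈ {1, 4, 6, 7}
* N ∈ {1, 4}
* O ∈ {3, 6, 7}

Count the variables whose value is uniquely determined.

The 8 variables together cover exactly {1, 2, 3, 4, 5, 6, 7, 8} — 8 values for 8 variables — and 2 appears only in L's list, so L = 2.
The 7 still-open variables together cover exactly {1, 3, 4, 5, 6, 7, 8} — 7 values for 7 variables — and 5 appears only in J's list, so J = 5.
Among the 6 still-open variables, 8 fits only I (and all 6 values in {1, 3, 4, 6, 7, 8} must be used), so I = 8.
The 3 variables H, K, O are confined to {3, 6, 7}, which locks those values in; drop them from M.
Determined: I=8, J=5, L=2. The other variables each still have more than one consistent value. That makes 3.

3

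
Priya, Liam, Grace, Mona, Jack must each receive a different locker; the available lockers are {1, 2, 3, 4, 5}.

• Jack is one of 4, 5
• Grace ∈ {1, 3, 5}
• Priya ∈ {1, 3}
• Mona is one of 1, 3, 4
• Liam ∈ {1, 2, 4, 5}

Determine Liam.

2

The 5 variables draw from only 5 values {1, 2, 3, 4, 5}, so each is used; only Liam can be 2, hence Liam = 2.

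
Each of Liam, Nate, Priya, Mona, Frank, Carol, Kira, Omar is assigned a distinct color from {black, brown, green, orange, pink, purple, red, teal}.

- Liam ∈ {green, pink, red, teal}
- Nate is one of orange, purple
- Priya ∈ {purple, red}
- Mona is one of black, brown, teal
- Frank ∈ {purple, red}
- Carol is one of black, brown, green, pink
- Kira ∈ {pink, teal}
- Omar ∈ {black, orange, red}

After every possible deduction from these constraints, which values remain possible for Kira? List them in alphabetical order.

pink, teal

The 2 variables Priya and Frank are confined to {purple, red}, which locks those values in; drop them from Liam, Nate, Omar.
Nate's domain is down to {orange}, so Nate = orange. Strike orange from Omar.
Omar has just one choice, so Omar = black. Remove black from Mona, Carol.
No further eliminations apply; Kira can still be any of pink, teal.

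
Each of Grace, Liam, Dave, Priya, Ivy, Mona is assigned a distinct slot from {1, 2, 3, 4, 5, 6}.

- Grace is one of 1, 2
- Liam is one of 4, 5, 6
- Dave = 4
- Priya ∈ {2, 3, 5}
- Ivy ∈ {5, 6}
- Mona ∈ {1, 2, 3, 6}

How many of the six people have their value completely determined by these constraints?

Dave's domain is down to {4}, so Dave = 4. So Liam can't be 4.
Liam and Ivy share exactly the 2 values {5, 6}; by pigeonhole those values go to them, so strike 5, 6 from Priya, Mona.
Determined: Dave=4. The other people each still have more than one consistent value. That makes 1.

1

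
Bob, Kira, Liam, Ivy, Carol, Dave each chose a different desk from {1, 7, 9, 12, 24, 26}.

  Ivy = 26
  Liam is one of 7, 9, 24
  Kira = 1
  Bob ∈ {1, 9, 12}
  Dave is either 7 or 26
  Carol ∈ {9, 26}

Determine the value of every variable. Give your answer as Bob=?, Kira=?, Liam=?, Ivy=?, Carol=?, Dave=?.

Kira must be 1 (only option left). So Bob can't be 1.
That leaves Ivy = 26. Remove 26 from Carol, Dave.
Carol has just one choice, so Carol = 9. Eliminate 9 elsewhere: Bob, Liam.
Dave has just one choice, so Dave = 7. Remove 7 from Liam.
Bob's domain is down to {12}, so Bob = 12.
That leaves Liam = 24.

Bob=12, Kira=1, Liam=24, Ivy=26, Carol=9, Dave=7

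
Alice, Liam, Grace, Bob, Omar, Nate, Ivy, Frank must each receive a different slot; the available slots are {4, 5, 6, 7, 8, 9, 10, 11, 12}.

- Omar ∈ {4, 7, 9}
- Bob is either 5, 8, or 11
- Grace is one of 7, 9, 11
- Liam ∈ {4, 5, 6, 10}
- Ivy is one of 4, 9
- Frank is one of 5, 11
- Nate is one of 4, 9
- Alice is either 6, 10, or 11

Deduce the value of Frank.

5

Among the 8 variables, 8 fits only Bob (and all 8 values in {4, 5, 6, 7, 8, 9, 10, 11} must be used), so Bob = 8.
Nate and Ivy between them cover only {4, 9} — a naked pair. Remove those values from Liam, Grace, Omar.
Omar has just one choice, so Omar = 7. Eliminate 7 elsewhere: Grace.
That leaves Grace = 11. Strike 11 from Alice, Frank.
So Frank = 5.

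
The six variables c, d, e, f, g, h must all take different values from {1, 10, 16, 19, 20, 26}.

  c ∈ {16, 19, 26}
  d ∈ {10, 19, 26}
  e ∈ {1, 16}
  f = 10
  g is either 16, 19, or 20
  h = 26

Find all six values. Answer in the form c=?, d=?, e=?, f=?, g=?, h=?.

f must be 10 (only option left). Eliminate 10 elsewhere: d.
That leaves h = 26. Strike 26 from c, d.
d has just one choice, so d = 19. Strike 19 from c, g.
That leaves c = 16. Remove 16 from e, g.
e's domain is down to {1}, so e = 1.
That leaves g = 20.

c=16, d=19, e=1, f=10, g=20, h=26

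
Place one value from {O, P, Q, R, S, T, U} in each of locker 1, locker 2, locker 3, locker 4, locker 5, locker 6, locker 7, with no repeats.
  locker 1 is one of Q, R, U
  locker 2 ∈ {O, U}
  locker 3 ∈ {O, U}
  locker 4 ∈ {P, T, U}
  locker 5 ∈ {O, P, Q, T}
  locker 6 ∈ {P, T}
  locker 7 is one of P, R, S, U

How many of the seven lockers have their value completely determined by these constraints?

3

Among the 7 variables, S fits only locker 7 (and all 7 values in {O, P, Q, R, S, T, U} must be used), so locker 7 = S.
The 6 still-open variables draw from only 6 values {O, P, Q, R, T, U}, so each is used; only locker 1 can be R, hence locker 1 = R.
The 5 still-open variables draw from only 5 values {O, P, Q, T, U}, so each is used; only locker 5 can be Q, hence locker 5 = Q.
locker 2 and locker 3 share exactly the 2 values {O, U}; by pigeonhole those values go to them, so strike O, U from locker 4.
Determined: locker 1=R, locker 5=Q, locker 7=S. The other lockers each still have more than one consistent value. That makes 3.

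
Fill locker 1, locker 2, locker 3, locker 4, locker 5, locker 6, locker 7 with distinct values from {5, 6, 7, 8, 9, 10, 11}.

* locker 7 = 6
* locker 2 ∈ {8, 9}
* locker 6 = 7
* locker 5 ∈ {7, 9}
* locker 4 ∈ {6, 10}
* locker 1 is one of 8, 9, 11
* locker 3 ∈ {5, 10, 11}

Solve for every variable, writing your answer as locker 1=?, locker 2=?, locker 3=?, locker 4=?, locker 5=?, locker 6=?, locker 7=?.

locker 6 has just one choice, so locker 6 = 7. Eliminate 7 elsewhere: locker 5.
locker 7 must be 6 (only option left). Eliminate 6 elsewhere: locker 4.
locker 4 has just one choice, so locker 4 = 10. Strike 10 from locker 3.
locker 5's domain is down to {9}, so locker 5 = 9. Strike 9 from locker 1, locker 2.
locker 2 must be 8 (only option left). Strike 8 from locker 1.
locker 1 must be 11 (only option left). Strike 11 from locker 3.
locker 3's domain is down to {5}, so locker 3 = 5.

locker 1=11, locker 2=8, locker 3=5, locker 4=10, locker 5=9, locker 6=7, locker 7=6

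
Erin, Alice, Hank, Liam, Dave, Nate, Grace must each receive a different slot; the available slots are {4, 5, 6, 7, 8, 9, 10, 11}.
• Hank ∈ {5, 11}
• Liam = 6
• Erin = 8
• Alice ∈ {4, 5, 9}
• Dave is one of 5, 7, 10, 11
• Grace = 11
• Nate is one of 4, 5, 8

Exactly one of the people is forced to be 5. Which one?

Erin must be 8 (only option left). So Nate can't be 8.
That leaves Liam = 6.
Grace's domain is down to {11}, so Grace = 11. So Hank, Dave can't be 11.
So 5 goes to Hank.

Hank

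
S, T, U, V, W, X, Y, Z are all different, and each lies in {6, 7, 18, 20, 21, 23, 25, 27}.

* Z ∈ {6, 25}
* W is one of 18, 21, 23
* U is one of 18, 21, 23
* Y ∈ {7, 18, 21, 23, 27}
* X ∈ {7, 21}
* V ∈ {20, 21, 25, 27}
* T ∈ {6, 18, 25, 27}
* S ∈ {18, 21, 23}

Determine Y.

27

The 8 variables draw from only 8 values {6, 7, 18, 20, 21, 23, 25, 27}, so each is used; only V can be 20, hence V = 20.
S, U, W share exactly the 3 values {18, 21, 23}; by pigeonhole those values go to them, so strike 18, 21, 23 from T, X, Y.
X has just one choice, so X = 7. Eliminate 7 elsewhere: Y.
So Y = 27.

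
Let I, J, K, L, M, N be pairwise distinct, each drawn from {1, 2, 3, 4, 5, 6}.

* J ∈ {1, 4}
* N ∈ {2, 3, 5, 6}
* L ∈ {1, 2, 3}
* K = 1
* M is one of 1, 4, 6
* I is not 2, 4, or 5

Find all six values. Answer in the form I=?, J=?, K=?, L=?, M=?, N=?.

I=3, J=4, K=1, L=2, M=6, N=5

K has just one choice, so K = 1. Remove 1 from I, J, L, M.
J must be 4 (only option left). Eliminate 4 elsewhere: M.
That leaves M = 6. Remove 6 from I, N.
I must be 3 (only option left). Eliminate 3 elsewhere: L, N.
L must be 2 (only option left). Strike 2 from N.
That leaves N = 5.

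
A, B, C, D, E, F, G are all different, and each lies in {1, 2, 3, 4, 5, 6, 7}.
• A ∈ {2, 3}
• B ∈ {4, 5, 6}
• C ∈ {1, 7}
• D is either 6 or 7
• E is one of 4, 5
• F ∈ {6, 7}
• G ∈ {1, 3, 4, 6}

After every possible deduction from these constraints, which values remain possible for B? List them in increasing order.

4, 5

The 7 variables together cover exactly {1, 2, 3, 4, 5, 6, 7} — 7 values for 7 variables — and 2 appears only in A's list, so A = 2.
The 6 still-open variables draw from only 6 values {1, 3, 4, 5, 6, 7}, so each is used; only G can be 3, hence G = 3.
Among the 5 still-open variables, 1 fits only C (and all 5 values in {1, 4, 5, 6, 7} must be used), so C = 1.
D and F between them cover only {6, 7} — a naked pair. Remove those values from B.
No further eliminations apply; B can still be any of 4, 5.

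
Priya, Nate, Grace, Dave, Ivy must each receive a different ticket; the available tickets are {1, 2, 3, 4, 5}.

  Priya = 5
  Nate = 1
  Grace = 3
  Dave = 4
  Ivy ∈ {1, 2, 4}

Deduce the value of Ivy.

2

Priya's domain is down to {5}, so Priya = 5.
Nate has just one choice, so Nate = 1. Eliminate 1 elsewhere: Ivy.
Grace has just one choice, so Grace = 3.
Dave has just one choice, so Dave = 4. Remove 4 from Ivy.
So Ivy = 2.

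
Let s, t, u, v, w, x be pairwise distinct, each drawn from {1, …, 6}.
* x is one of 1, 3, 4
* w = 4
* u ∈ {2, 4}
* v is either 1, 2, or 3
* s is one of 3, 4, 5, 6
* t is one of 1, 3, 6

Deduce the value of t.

6

w must be 4 (only option left). Eliminate 4 elsewhere: s, u, x.
That leaves u = 2. So v can't be 2.
The 4 still-open variables draw from only 4 values {1, 3, 5, 6}, so each is used; only s can be 5, hence s = 5.
The 3 still-open variables together cover exactly {1, 3, 6} — 3 values for 3 variables — and 6 appears only in t's list, so t = 6.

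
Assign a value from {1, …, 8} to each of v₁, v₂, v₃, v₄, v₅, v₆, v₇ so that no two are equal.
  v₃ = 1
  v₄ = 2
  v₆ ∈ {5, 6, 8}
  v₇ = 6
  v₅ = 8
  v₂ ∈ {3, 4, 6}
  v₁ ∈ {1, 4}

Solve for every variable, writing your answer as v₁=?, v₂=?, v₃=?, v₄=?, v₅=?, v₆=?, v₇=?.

v₃ has just one choice, so v₃ = 1. So v₁ can't be 1.
v₄ has just one choice, so v₄ = 2.
That leaves v₅ = 8. So v₆ can't be 8.
v₇ has just one choice, so v₇ = 6. Remove 6 from v₂, v₆.
v₁ must be 4 (only option left). Remove 4 from v₂.
v₂'s domain is down to {3}, so v₂ = 3.
That leaves v₆ = 5.

v₁=4, v₂=3, v₃=1, v₄=2, v₅=8, v₆=5, v₇=6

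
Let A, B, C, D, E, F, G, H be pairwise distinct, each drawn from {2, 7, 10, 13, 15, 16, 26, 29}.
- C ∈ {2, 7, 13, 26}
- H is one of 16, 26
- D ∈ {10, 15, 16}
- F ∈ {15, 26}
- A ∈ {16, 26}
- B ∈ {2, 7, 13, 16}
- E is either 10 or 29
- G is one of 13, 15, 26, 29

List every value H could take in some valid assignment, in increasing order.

The 2 variables A and H are confined to {16, 26}, which locks those values in; drop them from B, C, D, F, G.
F must be 15 (only option left). So D, G can't be 15.
D's domain is down to {10}, so D = 10. So E can't be 10.
E has just one choice, so E = 29. Strike 29 from G.
G must be 13 (only option left). Strike 13 from B, C.
No further eliminations apply; H can still be any of 16, 26.

16, 26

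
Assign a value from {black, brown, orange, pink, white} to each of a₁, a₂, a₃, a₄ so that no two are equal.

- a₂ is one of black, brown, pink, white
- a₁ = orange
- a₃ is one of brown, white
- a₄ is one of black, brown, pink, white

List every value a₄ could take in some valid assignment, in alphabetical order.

black, brown, pink, white

a₁ must be orange (only option left).
No further eliminations apply; a₄ can still be any of black, brown, pink, white.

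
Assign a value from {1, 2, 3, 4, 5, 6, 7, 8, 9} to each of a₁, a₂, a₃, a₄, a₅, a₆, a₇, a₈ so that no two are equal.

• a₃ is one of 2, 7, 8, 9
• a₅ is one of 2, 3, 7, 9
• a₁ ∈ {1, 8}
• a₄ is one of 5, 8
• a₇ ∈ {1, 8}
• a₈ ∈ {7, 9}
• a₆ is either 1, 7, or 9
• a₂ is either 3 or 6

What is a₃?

The 8 variables draw from only 8 values {1, 2, 3, 5, 6, 7, 8, 9}, so each is used; only a₄ can be 5, hence a₄ = 5.
Among the 7 still-open variables, 6 fits only a₂ (and all 7 values in {1, 2, 3, 6, 7, 8, 9} must be used), so a₂ = 6.
The 6 still-open variables together cover exactly {1, 2, 3, 7, 8, 9} — 6 values for 6 variables — and 3 appears only in a₅'s list, so a₅ = 3.
The 5 still-open variables together cover exactly {1, 2, 7, 8, 9} — 5 values for 5 variables — and 2 appears only in a₃'s list, so a₃ = 2.

2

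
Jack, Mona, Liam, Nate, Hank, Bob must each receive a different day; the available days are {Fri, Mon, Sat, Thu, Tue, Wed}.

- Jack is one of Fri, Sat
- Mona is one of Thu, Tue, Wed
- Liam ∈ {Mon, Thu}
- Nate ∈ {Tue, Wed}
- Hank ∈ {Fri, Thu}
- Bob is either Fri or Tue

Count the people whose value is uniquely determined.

2

Among the 6 variables, Mon fits only Liam (and all 6 values in {Fri, Mon, Sat, Thu, Tue, Wed} must be used), so Liam = Mon.
The 5 still-open variables together cover exactly {Fri, Sat, Thu, Tue, Wed} — 5 values for 5 variables — and Sat appears only in Jack's list, so Jack = Sat.
Determined: Jack=Sat, Liam=Mon. The other people each still have more than one consistent value. That makes 2.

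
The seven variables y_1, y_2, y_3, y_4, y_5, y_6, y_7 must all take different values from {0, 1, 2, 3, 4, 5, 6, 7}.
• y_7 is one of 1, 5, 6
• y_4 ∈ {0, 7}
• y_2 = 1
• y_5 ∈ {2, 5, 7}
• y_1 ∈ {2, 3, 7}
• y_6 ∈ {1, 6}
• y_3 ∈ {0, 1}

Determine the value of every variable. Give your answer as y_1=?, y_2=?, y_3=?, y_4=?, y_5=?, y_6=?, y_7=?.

y_2's domain is down to {1}, so y_2 = 1. Eliminate 1 elsewhere: y_3, y_6, y_7.
y_3's domain is down to {0}, so y_3 = 0. Remove 0 from y_4.
y_4 must be 7 (only option left). Eliminate 7 elsewhere: y_1, y_5.
y_6 has just one choice, so y_6 = 6. So y_7 can't be 6.
y_7's domain is down to {5}, so y_7 = 5. So y_5 can't be 5.
y_5's domain is down to {2}, so y_5 = 2. Eliminate 2 elsewhere: y_1.
That leaves y_1 = 3.

y_1=3, y_2=1, y_3=0, y_4=7, y_5=2, y_6=6, y_7=5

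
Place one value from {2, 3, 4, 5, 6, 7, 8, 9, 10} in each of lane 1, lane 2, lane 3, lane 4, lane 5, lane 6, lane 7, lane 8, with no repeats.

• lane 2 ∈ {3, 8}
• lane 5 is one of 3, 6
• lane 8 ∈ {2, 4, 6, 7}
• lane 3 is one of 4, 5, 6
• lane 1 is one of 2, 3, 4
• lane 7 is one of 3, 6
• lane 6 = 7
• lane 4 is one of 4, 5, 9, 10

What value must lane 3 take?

lane 6's domain is down to {7}, so lane 6 = 7. So lane 8 can't be 7.
The 2 variables lane 5 and lane 7 are confined to {3, 6}, which locks those values in; drop them from lane 1, lane 2, lane 3, lane 8.
That leaves lane 2 = 8.
lane 1 and lane 8 between them cover only {2, 4} — a naked pair. Remove those values from lane 3, lane 4.
So lane 3 = 5.

5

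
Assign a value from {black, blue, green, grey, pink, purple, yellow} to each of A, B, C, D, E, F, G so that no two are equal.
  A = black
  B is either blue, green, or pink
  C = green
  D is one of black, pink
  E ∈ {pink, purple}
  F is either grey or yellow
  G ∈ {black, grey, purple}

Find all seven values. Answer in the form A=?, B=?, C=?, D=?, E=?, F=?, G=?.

A must be black (only option left). Eliminate black elsewhere: D, G.
C must be green (only option left). Remove green from B.
D must be pink (only option left). Remove pink from B, E.
That leaves E = purple. So G can't be purple.
G's domain is down to {grey}, so G = grey. Remove grey from F.
B has just one choice, so B = blue.
F must be yellow (only option left).

A=black, B=blue, C=green, D=pink, E=purple, F=yellow, G=grey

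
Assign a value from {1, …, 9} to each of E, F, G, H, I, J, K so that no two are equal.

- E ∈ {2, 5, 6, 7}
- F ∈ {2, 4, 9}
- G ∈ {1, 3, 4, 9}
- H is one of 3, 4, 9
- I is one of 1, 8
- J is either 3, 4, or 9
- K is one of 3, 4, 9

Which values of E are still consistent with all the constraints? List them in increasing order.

H, J, K between them cover only {3, 4, 9} — a naked triple. Remove those values from F, G.
F must be 2 (only option left). Strike 2 from E.
G's domain is down to {1}, so G = 1. Strike 1 from I.
That leaves I = 8.
No further eliminations apply; E can still be any of 5, 6, 7.

5, 6, 7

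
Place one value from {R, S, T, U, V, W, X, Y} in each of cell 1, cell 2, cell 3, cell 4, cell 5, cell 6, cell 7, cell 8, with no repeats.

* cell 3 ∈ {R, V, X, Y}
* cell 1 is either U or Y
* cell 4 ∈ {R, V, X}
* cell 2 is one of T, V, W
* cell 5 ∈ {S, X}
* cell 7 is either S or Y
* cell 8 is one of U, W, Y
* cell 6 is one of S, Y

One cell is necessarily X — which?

The 8 variables draw from only 8 values {R, S, T, U, V, W, X, Y}, so each is used; only cell 2 can be T, hence cell 2 = T.
Among the 7 still-open variables, W fits only cell 8 (and all 7 values in {R, S, U, V, W, X, Y} must be used), so cell 8 = W.
Among the 6 still-open variables, U fits only cell 1 (and all 6 values in {R, S, U, V, X, Y} must be used), so cell 1 = U.
The 2 variables cell 6 and cell 7 are confined to {S, Y}, which locks those values in; drop them from cell 3, cell 5.
So X goes to cell 5.

cell 5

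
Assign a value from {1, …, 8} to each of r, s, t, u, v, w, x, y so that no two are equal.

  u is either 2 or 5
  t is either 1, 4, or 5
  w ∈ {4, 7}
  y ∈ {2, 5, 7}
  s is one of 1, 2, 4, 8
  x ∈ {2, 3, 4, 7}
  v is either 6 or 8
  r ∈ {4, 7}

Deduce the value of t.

1

The 8 variables draw from only 8 values {1, 2, 3, 4, 5, 6, 7, 8}, so each is used; only x can be 3, hence x = 3.
Among the 7 still-open variables, 6 fits only v (and all 7 values in {1, 2, 4, 5, 6, 7, 8} must be used), so v = 6.
The 6 still-open variables together cover exactly {1, 2, 4, 5, 7, 8} — 6 values for 6 variables — and 8 appears only in s's list, so s = 8.
The 5 still-open variables together cover exactly {1, 2, 4, 5, 7} — 5 values for 5 variables — and 1 appears only in t's list, so t = 1.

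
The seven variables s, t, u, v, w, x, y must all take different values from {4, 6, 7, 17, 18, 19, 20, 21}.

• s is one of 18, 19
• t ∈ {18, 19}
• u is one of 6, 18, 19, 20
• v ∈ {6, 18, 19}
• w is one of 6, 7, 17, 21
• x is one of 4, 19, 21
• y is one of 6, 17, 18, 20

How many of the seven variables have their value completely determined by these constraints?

s and t between them cover only {18, 19} — a naked pair. Remove those values from u, v, x, y.
v's domain is down to {6}, so v = 6. So u, w, y can't be 6.
u has just one choice, so u = 20. Strike 20 from y.
That leaves y = 17. Remove 17 from w.
Determined: u=20, v=6, y=17. The other variables each still have more than one consistent value. That makes 3.

3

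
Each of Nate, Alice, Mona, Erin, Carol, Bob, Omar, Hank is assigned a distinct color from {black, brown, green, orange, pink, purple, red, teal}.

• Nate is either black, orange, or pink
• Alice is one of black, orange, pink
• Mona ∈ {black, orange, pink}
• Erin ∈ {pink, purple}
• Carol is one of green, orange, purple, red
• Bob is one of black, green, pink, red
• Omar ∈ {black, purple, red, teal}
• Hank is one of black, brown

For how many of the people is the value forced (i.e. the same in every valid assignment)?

Among the 8 variables, brown fits only Hank (and all 8 values in {black, brown, green, orange, pink, purple, red, teal} must be used), so Hank = brown.
The 7 still-open variables draw from only 7 values {black, green, orange, pink, purple, red, teal}, so each is used; only Omar can be teal, hence Omar = teal.
Nate, Alice, Mona share exactly the 3 values {black, orange, pink}; by pigeonhole those values go to them, so strike black, orange, pink from Erin, Carol, Bob.
Erin has just one choice, so Erin = purple. So Carol can't be purple.
Determined: Erin=purple, Omar=teal, Hank=brown. The other people each still have more than one consistent value. That makes 3.

3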